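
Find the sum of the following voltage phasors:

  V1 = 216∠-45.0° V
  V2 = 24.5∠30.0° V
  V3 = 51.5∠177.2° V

Step 1 — Convert each phasor to rectangular form:
  V1 = 216·(cos(-45.0°) + j·sin(-45.0°)) = 152.7 - j152.7 V
  V2 = 24.5·(cos(30.0°) + j·sin(30.0°)) = 21.22 + j12.25 V
  V3 = 51.5·(cos(177.2°) + j·sin(177.2°)) = -51.44 + j2.516 V
Step 2 — Sum components: V_total = 122.5 - j138 V.
Step 3 — Convert to polar: |V_total| = 184.5 V, ∠V_total = -48.4°.

V_total = 184.5∠-48.4° V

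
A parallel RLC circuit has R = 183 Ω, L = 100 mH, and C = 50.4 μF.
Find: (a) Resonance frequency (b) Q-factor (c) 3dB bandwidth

Step 1 — Resonance: ω₀ = 1/√(LC) = 1/√(0.1·5.04e-05) = 445.4 rad/s.
Step 2 — f₀ = ω₀/(2π) = 70.89 Hz.
Step 3 — Parallel Q: Q = R/(ω₀L) = 183/(445.4·0.1) = 4.108.
Step 4 — Bandwidth: Δω = ω₀/Q = 108.4 rad/s; BW = Δω/(2π) = 17.26 Hz.

(a) f₀ = 70.89 Hz  (b) Q = 4.108  (c) BW = 17.26 Hz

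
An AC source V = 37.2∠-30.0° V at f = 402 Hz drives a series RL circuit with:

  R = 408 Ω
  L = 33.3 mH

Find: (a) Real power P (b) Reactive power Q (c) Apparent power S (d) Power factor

Step 1 — Angular frequency: ω = 2π·f = 2π·402 = 2526 rad/s.
Step 2 — Component impedances:
  R: Z = R = 408 Ω
  L: Z = jωL = j·2526·0.0333 = 0 + j84.11 Ω
Step 3 — Series combination: Z_total = R + L = 408 + j84.11 Ω = 416.6∠11.6° Ω.
Step 4 — Source phasor: V = 37.2∠-30.0° V = 32.22 - j18.6 V.
Step 5 — Current: I = V / Z = 0.06673 - j0.05934 A = 0.0893∠-41.6° A.
Step 6 — Complex power: S = V·I* = 3.253 + j0.6707 VA.
Step 7 — Real power: P = Re(S) = 3.253 W.
Step 8 — Reactive power: Q = Im(S) = 0.6707 VAR.
Step 9 — Apparent power: |S| = 3.322 VA.
Step 10 — Power factor: PF = P/|S| = 0.9794 (lagging).

(a) P = 3.253 W  (b) Q = 0.6707 VAR  (c) S = 3.322 VA  (d) PF = 0.9794 (lagging)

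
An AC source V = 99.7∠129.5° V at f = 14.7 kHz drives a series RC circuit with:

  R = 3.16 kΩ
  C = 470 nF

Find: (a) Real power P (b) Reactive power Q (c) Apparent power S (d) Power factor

Step 1 — Angular frequency: ω = 2π·f = 2π·1.47e+04 = 9.236e+04 rad/s.
Step 2 — Component impedances:
  R: Z = R = 3160 Ω
  C: Z = 1/(jωC) = -j/(ω·C) = 0 - j23.04 Ω
Step 3 — Series combination: Z_total = R + C = 3160 - j23.04 Ω = 3160∠-0.4° Ω.
Step 4 — Source phasor: V = 99.7∠129.5° V = -63.42 + j76.93 V.
Step 5 — Current: I = V / Z = -0.02025 + j0.0242 A = 0.03155∠129.9° A.
Step 6 — Complex power: S = V·I* = 3.145 - j0.02293 VA.
Step 7 — Real power: P = Re(S) = 3.145 W.
Step 8 — Reactive power: Q = Im(S) = -0.02293 VAR.
Step 9 — Apparent power: |S| = 3.146 VA.
Step 10 — Power factor: PF = P/|S| = 1 (leading).

(a) P = 3.145 W  (b) Q = -0.02293 VAR  (c) S = 3.146 VA  (d) PF = 1 (leading)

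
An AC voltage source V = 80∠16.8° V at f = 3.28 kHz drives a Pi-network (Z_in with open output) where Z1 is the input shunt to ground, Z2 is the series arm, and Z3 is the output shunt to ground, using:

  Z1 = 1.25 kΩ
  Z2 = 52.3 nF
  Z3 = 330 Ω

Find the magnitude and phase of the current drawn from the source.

Step 1 — Angular frequency: ω = 2π·f = 2π·3280 = 2.061e+04 rad/s.
Step 2 — Component impedances:
  Z1: Z = R = 1250 Ω
  Z2: Z = 1/(jωC) = -j/(ω·C) = 0 - j927.8 Ω
  Z3: Z = R = 330 Ω
Step 3 — With open output, the series arm Z2 and the output shunt Z3 appear in series to ground: Z2 + Z3 = 330 - j927.8 Ω.
Step 4 — Parallel with input shunt Z1: Z_in = Z1 || (Z2 + Z3) = 514.6 - j431.8 Ω = 671.8∠-40.0° Ω.
Step 5 — Source phasor: V = 80∠16.8° V = 76.59 + j23.12 V.
Step 6 — Ohm's law: I = V / Z_total = (76.59 + j23.12) / (514.6 - j431.8) = 0.06521 + j0.09964 A.
Step 7 — Convert to polar: |I| = 0.1191 A, ∠I = 56.8°.

I = 0.1191∠56.8° A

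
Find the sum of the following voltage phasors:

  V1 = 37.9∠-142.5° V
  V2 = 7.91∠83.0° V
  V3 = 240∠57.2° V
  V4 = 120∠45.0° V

Step 1 — Convert each phasor to rectangular form:
  V1 = 37.9·(cos(-142.5°) + j·sin(-142.5°)) = -30.07 - j23.07 V
  V2 = 7.91·(cos(83.0°) + j·sin(83.0°)) = 0.964 + j7.851 V
  V3 = 240·(cos(57.2°) + j·sin(57.2°)) = 130 + j201.7 V
  V4 = 120·(cos(45.0°) + j·sin(45.0°)) = 84.85 + j84.85 V
Step 2 — Sum components: V_total = 185.8 + j271.4 V.
Step 3 — Convert to polar: |V_total| = 328.9 V, ∠V_total = 55.6°.

V_total = 328.9∠55.6° V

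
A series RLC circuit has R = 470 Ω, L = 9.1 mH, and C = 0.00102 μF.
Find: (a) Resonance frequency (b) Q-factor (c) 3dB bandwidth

Step 1 — Resonance condition Im(Z)=0 gives ω₀ = 1/√(LC).
Step 2 — ω₀ = 1/√(0.0091·1.02e-09) = 3.282e+05 rad/s.
Step 3 — f₀ = ω₀/(2π) = 5.224e+04 Hz.
Step 4 — Series Q: Q = ω₀L/R = 3.282e+05·0.0091/470 = 6.355.
Step 5 — 3dB bandwidth: Δω = ω₀/Q = 5.165e+04 rad/s; BW = Δω/(2π) = 8220 Hz.

(a) f₀ = 5.224e+04 Hz  (b) Q = 6.355  (c) BW = 8220 Hz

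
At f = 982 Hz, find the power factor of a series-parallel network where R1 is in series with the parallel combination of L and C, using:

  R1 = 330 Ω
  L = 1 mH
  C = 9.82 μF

Step 1 — Angular frequency: ω = 2π·f = 2π·982 = 6170 rad/s.
Step 2 — Component impedances:
  R1: Z = R = 330 Ω
  L: Z = jωL = j·6170·0.001 = 0 + j6.17 Ω
  C: Z = 1/(jωC) = -j/(ω·C) = 0 - j16.5 Ω
Step 3 — Parallel branch: L || C = 1/(1/L + 1/C) = 0 + j9.854 Ω.
Step 4 — Series with R1: Z_total = R1 + (L || C) = 330 + j9.854 Ω = 330.1∠1.7° Ω.
Step 5 — Power factor: PF = cos(φ) = Re(Z)/|Z| = 330/330.147 = 0.9996.
Step 6 — Type: Im(Z) = 9.854 ⇒ lagging (phase φ = 1.7°).

PF = 0.9996 (lagging, φ = 1.7°)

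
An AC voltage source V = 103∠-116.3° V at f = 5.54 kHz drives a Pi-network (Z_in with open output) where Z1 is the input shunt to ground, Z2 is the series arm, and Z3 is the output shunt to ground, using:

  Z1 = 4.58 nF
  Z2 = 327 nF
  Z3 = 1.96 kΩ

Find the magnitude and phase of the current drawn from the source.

Step 1 — Angular frequency: ω = 2π·f = 2π·5540 = 3.481e+04 rad/s.
Step 2 — Component impedances:
  Z1: Z = 1/(jωC) = -j/(ω·C) = 0 - j6273 Ω
  Z2: Z = 1/(jωC) = -j/(ω·C) = 0 - j87.85 Ω
  Z3: Z = R = 1960 Ω
Step 3 — With open output, the series arm Z2 and the output shunt Z3 appear in series to ground: Z2 + Z3 = 1960 - j87.85 Ω.
Step 4 — Parallel with input shunt Z1: Z_in = Z1 || (Z2 + Z3) = 1741 - j623.1 Ω = 1849∠-19.7° Ω.
Step 5 — Source phasor: V = 103∠-116.3° V = -45.64 - j92.34 V.
Step 6 — Ohm's law: I = V / Z_total = (-45.64 - j92.34) / (1741 - j623.1) = -0.006409 - j0.05533 A.
Step 7 — Convert to polar: |I| = 0.0557 A, ∠I = -96.6°.

I = 0.0557∠-96.6° A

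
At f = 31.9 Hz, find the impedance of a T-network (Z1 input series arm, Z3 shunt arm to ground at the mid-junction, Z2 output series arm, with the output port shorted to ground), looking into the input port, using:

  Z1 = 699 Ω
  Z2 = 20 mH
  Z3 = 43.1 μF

Step 1 — Angular frequency: ω = 2π·f = 2π·31.9 = 200.4 rad/s.
Step 2 — Component impedances:
  Z1: Z = R = 699 Ω
  Z2: Z = jωL = j·200.4·0.02 = 0 + j4.009 Ω
  Z3: Z = 1/(jωC) = -j/(ω·C) = 0 - j115.8 Ω
Step 3 — With the output port shorted to ground, the output series arm Z2 runs from the junction to ground; the shunt arm Z3 also runs from the junction to ground. They appear in parallel: Z3 || Z2 = 0 + j4.152 Ω.
Step 4 — Series with input arm Z1: Z_in = Z1 + (Z3 || Z2) = 699 + j4.152 Ω = 699∠0.3° Ω.

Z = 699 + j4.152 Ω = 699∠0.3° Ω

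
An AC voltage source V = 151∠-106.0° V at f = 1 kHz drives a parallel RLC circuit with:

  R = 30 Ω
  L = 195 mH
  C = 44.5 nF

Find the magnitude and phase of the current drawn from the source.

Step 1 — Angular frequency: ω = 2π·f = 2π·1000 = 6283 rad/s.
Step 2 — Component impedances:
  R: Z = R = 30 Ω
  L: Z = jωL = j·6283·0.195 = 0 + j1225 Ω
  C: Z = 1/(jωC) = -j/(ω·C) = 0 - j3577 Ω
Step 3 — Parallel combination: 1/Z_total = 1/R + 1/L + 1/C; Z_total = 29.99 + j0.4828 Ω = 30∠0.9° Ω.
Step 4 — Source phasor: V = 151∠-106.0° V = -41.62 - j145.2 V.
Step 5 — Ohm's law: I = V / Z_total = (-41.62 - j145.2) / (29.99 + j0.4828) = -1.465 - j4.816 A.
Step 6 — Convert to polar: |I| = 5.034 A, ∠I = -106.9°.

I = 5.034∠-106.9° A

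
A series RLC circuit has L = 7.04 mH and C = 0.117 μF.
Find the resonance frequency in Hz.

Step 1 — Resonance condition Im(Z)=0 gives ω₀ = 1/√(LC).
Step 2 — ω₀ = 1/√(0.00704·1.17e-07) = 3.484e+04 rad/s.
Step 3 — f₀ = ω₀/(2π) = 5546 Hz.

f₀ = 5546 Hz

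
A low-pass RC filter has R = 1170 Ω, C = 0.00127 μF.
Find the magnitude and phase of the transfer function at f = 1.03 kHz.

Step 1 — Angular frequency: ω = 2π·1030 = 6472 rad/s.
Step 2 — Transfer function: H(jω) = 1/(1 + jωRC).
Step 3 — Denominator: 1 + jωRC = 1 + j·6472·1170·1.27e-09 = 1 + j0.009616.
Step 4 — H = 0.9999 - j0.009615.
Step 5 — Magnitude: |H| = 1 (-0.0 dB); phase: φ = -0.6°.

|H| = 1 (-0.0 dB), φ = -0.6°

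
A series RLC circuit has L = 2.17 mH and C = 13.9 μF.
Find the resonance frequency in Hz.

Step 1 — Resonance condition Im(Z)=0 gives ω₀ = 1/√(LC).
Step 2 — ω₀ = 1/√(0.00217·1.39e-05) = 5758 rad/s.
Step 3 — f₀ = ω₀/(2π) = 916.4 Hz.

f₀ = 916.4 Hz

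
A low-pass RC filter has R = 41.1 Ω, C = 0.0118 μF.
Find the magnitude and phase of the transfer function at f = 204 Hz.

Step 1 — Angular frequency: ω = 2π·204 = 1282 rad/s.
Step 2 — Transfer function: H(jω) = 1/(1 + jωRC).
Step 3 — Denominator: 1 + jωRC = 1 + j·1282·41.1·1.18e-08 = 1 + j0.0006216.
Step 4 — H = 1 - j0.0006216.
Step 5 — Magnitude: |H| = 1 (-0.0 dB); phase: φ = -0.0°.

|H| = 1 (-0.0 dB), φ = -0.0°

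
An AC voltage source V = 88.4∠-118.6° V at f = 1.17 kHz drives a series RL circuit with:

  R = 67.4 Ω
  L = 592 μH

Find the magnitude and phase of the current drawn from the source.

Step 1 — Angular frequency: ω = 2π·f = 2π·1170 = 7351 rad/s.
Step 2 — Component impedances:
  R: Z = R = 67.4 Ω
  L: Z = jωL = j·7351·0.000592 = 0 + j4.352 Ω
Step 3 — Series combination: Z_total = R + L = 67.4 + j4.352 Ω = 67.54∠3.7° Ω.
Step 4 — Source phasor: V = 88.4∠-118.6° V = -42.32 - j77.61 V.
Step 5 — Ohm's law: I = V / Z_total = (-42.32 - j77.61) / (67.4 + j4.352) = -0.6993 - j1.106 A.
Step 6 — Convert to polar: |I| = 1.309 A, ∠I = -122.3°.

I = 1.309∠-122.3° A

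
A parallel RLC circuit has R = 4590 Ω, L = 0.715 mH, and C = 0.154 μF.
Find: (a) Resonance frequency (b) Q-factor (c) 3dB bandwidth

Step 1 — Resonance: ω₀ = 1/√(LC) = 1/√(0.000715·1.54e-07) = 9.53e+04 rad/s.
Step 2 — f₀ = ω₀/(2π) = 1.517e+04 Hz.
Step 3 — Parallel Q: Q = R/(ω₀L) = 4590/(9.53e+04·0.000715) = 67.36.
Step 4 — Bandwidth: Δω = ω₀/Q = 1415 rad/s; BW = Δω/(2π) = 225.2 Hz.

(a) f₀ = 1.517e+04 Hz  (b) Q = 67.36  (c) BW = 225.2 Hz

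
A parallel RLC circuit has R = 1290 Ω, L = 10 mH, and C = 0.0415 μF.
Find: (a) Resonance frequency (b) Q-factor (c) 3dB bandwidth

Step 1 — Resonance: ω₀ = 1/√(LC) = 1/√(0.01·4.15e-08) = 4.909e+04 rad/s.
Step 2 — f₀ = ω₀/(2π) = 7813 Hz.
Step 3 — Parallel Q: Q = R/(ω₀L) = 1290/(4.909e+04·0.01) = 2.628.
Step 4 — Bandwidth: Δω = ω₀/Q = 1.868e+04 rad/s; BW = Δω/(2π) = 2973 Hz.

(a) f₀ = 7813 Hz  (b) Q = 2.628  (c) BW = 2973 Hz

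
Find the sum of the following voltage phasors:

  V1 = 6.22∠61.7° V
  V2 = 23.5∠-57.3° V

Step 1 — Convert each phasor to rectangular form:
  V1 = 6.22·(cos(61.7°) + j·sin(61.7°)) = 2.949 + j5.477 V
  V2 = 23.5·(cos(-57.3°) + j·sin(-57.3°)) = 12.7 - j19.78 V
Step 2 — Sum components: V_total = 15.64 - j14.3 V.
Step 3 — Convert to polar: |V_total| = 21.19 V, ∠V_total = -42.4°.

V_total = 21.19∠-42.4° V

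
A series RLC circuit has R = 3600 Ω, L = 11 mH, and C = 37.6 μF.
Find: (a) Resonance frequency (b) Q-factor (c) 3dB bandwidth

Step 1 — Resonance: ω₀ = 1/√(LC) = 1/√(0.011·3.76e-05) = 1555 rad/s.
Step 2 — f₀ = ω₀/(2π) = 247.5 Hz.
Step 3 — Series Q: Q = ω₀L/R = 1555·0.011/3600 = 0.004751.
Step 4 — Bandwidth: Δω = ω₀/Q = 3.273e+05 rad/s; BW = Δω/(2π) = 5.209e+04 Hz.

(a) f₀ = 247.5 Hz  (b) Q = 0.004751  (c) BW = 5.209e+04 Hz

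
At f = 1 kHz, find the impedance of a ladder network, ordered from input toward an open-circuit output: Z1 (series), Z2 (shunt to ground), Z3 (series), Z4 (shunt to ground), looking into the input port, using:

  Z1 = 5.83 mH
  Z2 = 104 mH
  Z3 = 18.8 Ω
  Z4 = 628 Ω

Step 1 — Angular frequency: ω = 2π·f = 2π·1000 = 6283 rad/s.
Step 2 — Component impedances:
  Z1: Z = jωL = j·6283·0.00583 = 0 + j36.63 Ω
  Z2: Z = jωL = j·6283·0.104 = 0 + j653.5 Ω
  Z3: Z = R = 18.8 Ω
  Z4: Z = R = 628 Ω
Step 3 — Ladder network (open output): work backward from the far end, alternating series and parallel combinations. Z_in = 326.7 + j360 Ω = 486.2∠47.8° Ω.

Z = 326.7 + j360 Ω = 486.2∠47.8° Ω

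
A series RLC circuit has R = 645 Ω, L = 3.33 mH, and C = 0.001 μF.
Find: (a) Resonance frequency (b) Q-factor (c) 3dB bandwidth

Step 1 — Resonance: ω₀ = 1/√(LC) = 1/√(0.00333·1e-09) = 5.48e+05 rad/s.
Step 2 — f₀ = ω₀/(2π) = 8.722e+04 Hz.
Step 3 — Series Q: Q = ω₀L/R = 5.48e+05·0.00333/645 = 2.829.
Step 4 — Bandwidth: Δω = ω₀/Q = 1.937e+05 rad/s; BW = Δω/(2π) = 3.083e+04 Hz.

(a) f₀ = 8.722e+04 Hz  (b) Q = 2.829  (c) BW = 3.083e+04 Hz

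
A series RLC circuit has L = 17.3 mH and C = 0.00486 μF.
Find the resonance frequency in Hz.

Step 1 — Resonance condition Im(Z)=0 gives ω₀ = 1/√(LC).
Step 2 — ω₀ = 1/√(0.0173·4.86e-09) = 1.091e+05 rad/s.
Step 3 — f₀ = ω₀/(2π) = 1.736e+04 Hz.

f₀ = 1.736e+04 Hz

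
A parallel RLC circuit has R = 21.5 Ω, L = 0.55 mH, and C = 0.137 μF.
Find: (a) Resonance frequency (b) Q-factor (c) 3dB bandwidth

Step 1 — Resonance: ω₀ = 1/√(LC) = 1/√(0.00055·1.37e-07) = 1.152e+05 rad/s.
Step 2 — f₀ = ω₀/(2π) = 1.833e+04 Hz.
Step 3 — Parallel Q: Q = R/(ω₀L) = 21.5/(1.152e+05·0.00055) = 0.3393.
Step 4 — Bandwidth: Δω = ω₀/Q = 3.395e+05 rad/s; BW = Δω/(2π) = 5.403e+04 Hz.

(a) f₀ = 1.833e+04 Hz  (b) Q = 0.3393  (c) BW = 5.403e+04 Hz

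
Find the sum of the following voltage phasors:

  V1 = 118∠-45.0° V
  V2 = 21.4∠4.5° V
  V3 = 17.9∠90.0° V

Step 1 — Convert each phasor to rectangular form:
  V1 = 118·(cos(-45.0°) + j·sin(-45.0°)) = 83.44 - j83.44 V
  V2 = 21.4·(cos(4.5°) + j·sin(4.5°)) = 21.33 + j1.679 V
  V3 = 17.9·(cos(90.0°) + j·sin(90.0°)) = 0 + j17.9 V
Step 2 — Sum components: V_total = 104.8 - j63.86 V.
Step 3 — Convert to polar: |V_total| = 122.7 V, ∠V_total = -31.4°.

V_total = 122.7∠-31.4° V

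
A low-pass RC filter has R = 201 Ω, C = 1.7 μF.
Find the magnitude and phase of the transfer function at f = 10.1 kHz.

Step 1 — Angular frequency: ω = 2π·1.01e+04 = 6.346e+04 rad/s.
Step 2 — Transfer function: H(jω) = 1/(1 + jωRC).
Step 3 — Denominator: 1 + jωRC = 1 + j·6.346e+04·201·1.7e-06 = 1 + j21.68.
Step 4 — H = 0.002122 - j0.04602.
Step 5 — Magnitude: |H| = 0.04607 (-26.7 dB); phase: φ = -87.4°.

|H| = 0.04607 (-26.7 dB), φ = -87.4°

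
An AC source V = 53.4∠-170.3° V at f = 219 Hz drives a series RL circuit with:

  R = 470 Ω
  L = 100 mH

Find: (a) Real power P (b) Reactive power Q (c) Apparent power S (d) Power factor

Step 1 — Angular frequency: ω = 2π·f = 2π·219 = 1376 rad/s.
Step 2 — Component impedances:
  R: Z = R = 470 Ω
  L: Z = jωL = j·1376·0.1 = 0 + j137.6 Ω
Step 3 — Series combination: Z_total = R + L = 470 + j137.6 Ω = 489.7∠16.3° Ω.
Step 4 — Source phasor: V = 53.4∠-170.3° V = -52.64 - j8.997 V.
Step 5 — Current: I = V / Z = -0.1083 + j0.01257 A = 0.109∠173.4° A.
Step 6 — Complex power: S = V·I* = 5.588 + j1.636 VA.
Step 7 — Real power: P = Re(S) = 5.588 W.
Step 8 — Reactive power: Q = Im(S) = 1.636 VAR.
Step 9 — Apparent power: |S| = 5.823 VA.
Step 10 — Power factor: PF = P/|S| = 0.9597 (lagging).

(a) P = 5.588 W  (b) Q = 1.636 VAR  (c) S = 5.823 VA  (d) PF = 0.9597 (lagging)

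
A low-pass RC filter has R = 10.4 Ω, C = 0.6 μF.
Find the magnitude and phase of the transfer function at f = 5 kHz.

Step 1 — Angular frequency: ω = 2π·5000 = 3.142e+04 rad/s.
Step 2 — Transfer function: H(jω) = 1/(1 + jωRC).
Step 3 — Denominator: 1 + jωRC = 1 + j·3.142e+04·10.4·6e-07 = 1 + j0.196.
Step 4 — H = 0.963 - j0.1888.
Step 5 — Magnitude: |H| = 0.9813 (-0.2 dB); phase: φ = -11.1°.

|H| = 0.9813 (-0.2 dB), φ = -11.1°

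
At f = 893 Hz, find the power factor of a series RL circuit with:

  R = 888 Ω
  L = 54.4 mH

Step 1 — Angular frequency: ω = 2π·f = 2π·893 = 5611 rad/s.
Step 2 — Component impedances:
  R: Z = R = 888 Ω
  L: Z = jωL = j·5611·0.0544 = 0 + j305.2 Ω
Step 3 — Series combination: Z_total = R + L = 888 + j305.2 Ω = 939∠19.0° Ω.
Step 4 — Power factor: PF = cos(φ) = Re(Z)/|Z| = 888/939 = 0.9457.
Step 5 — Type: Im(Z) = 305.2 ⇒ lagging (phase φ = 19.0°).

PF = 0.9457 (lagging, φ = 19.0°)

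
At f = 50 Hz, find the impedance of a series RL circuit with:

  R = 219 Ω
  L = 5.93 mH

Step 1 — Angular frequency: ω = 2π·f = 2π·50 = 314.2 rad/s.
Step 2 — Component impedances:
  R: Z = R = 219 Ω
  L: Z = jωL = j·314.2·0.00593 = 0 + j1.863 Ω
Step 3 — Series combination: Z_total = R + L = 219 + j1.863 Ω = 219∠0.5° Ω.

Z = 219 + j1.863 Ω = 219∠0.5° Ω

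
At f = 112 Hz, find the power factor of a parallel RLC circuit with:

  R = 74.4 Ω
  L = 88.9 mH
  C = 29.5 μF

Step 1 — Angular frequency: ω = 2π·f = 2π·112 = 703.7 rad/s.
Step 2 — Component impedances:
  R: Z = R = 74.4 Ω
  L: Z = jωL = j·703.7·0.0889 = 0 + j62.56 Ω
  C: Z = 1/(jωC) = -j/(ω·C) = 0 - j48.17 Ω
Step 3 — Parallel combination: 1/Z_total = 1/R + 1/L + 1/C; Z_total = 66.06 - j23.47 Ω = 70.11∠-19.6° Ω.
Step 4 — Power factor: PF = cos(φ) = Re(Z)/|Z| = 66.062/70.107 = 0.9423.
Step 5 — Type: Im(Z) = -23.47 ⇒ leading (phase φ = -19.6°).

PF = 0.9423 (leading, φ = -19.6°)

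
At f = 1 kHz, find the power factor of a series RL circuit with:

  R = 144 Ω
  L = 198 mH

Step 1 — Angular frequency: ω = 2π·f = 2π·1000 = 6283 rad/s.
Step 2 — Component impedances:
  R: Z = R = 144 Ω
  L: Z = jωL = j·6283·0.198 = 0 + j1244 Ω
Step 3 — Series combination: Z_total = R + L = 144 + j1244 Ω = 1252∠83.4° Ω.
Step 4 — Power factor: PF = cos(φ) = Re(Z)/|Z| = 144/1252 = 0.115.
Step 5 — Type: Im(Z) = 1244 ⇒ lagging (phase φ = 83.4°).

PF = 0.115 (lagging, φ = 83.4°)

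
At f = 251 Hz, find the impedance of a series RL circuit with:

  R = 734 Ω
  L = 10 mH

Step 1 — Angular frequency: ω = 2π·f = 2π·251 = 1577 rad/s.
Step 2 — Component impedances:
  R: Z = R = 734 Ω
  L: Z = jωL = j·1577·0.01 = 0 + j15.77 Ω
Step 3 — Series combination: Z_total = R + L = 734 + j15.77 Ω = 734.2∠1.2° Ω.

Z = 734 + j15.77 Ω = 734.2∠1.2° Ω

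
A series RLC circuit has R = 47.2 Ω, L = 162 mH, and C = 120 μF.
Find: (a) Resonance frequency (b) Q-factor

Step 1 — Resonance condition Im(Z)=0 gives ω₀ = 1/√(LC).
Step 2 — ω₀ = 1/√(0.162·0.00012) = 226.8 rad/s.
Step 3 — f₀ = ω₀/(2π) = 36.1 Hz.
Step 4 — Series Q: Q = ω₀L/R = 226.8·0.162/47.2 = 0.7784.

(a) f₀ = 36.1 Hz  (b) Q = 0.7784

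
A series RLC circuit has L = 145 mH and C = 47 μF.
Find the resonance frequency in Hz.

Step 1 — Resonance condition Im(Z)=0 gives ω₀ = 1/√(LC).
Step 2 — ω₀ = 1/√(0.145·4.7e-05) = 383.1 rad/s.
Step 3 — f₀ = ω₀/(2π) = 60.97 Hz.

f₀ = 60.97 Hz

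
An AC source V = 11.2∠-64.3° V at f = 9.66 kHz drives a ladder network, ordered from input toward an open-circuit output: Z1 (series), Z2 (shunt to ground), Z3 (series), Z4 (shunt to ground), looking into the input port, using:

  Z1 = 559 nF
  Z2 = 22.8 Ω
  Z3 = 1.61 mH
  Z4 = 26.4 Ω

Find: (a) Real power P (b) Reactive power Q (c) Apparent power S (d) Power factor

Step 1 — Angular frequency: ω = 2π·f = 2π·9660 = 6.07e+04 rad/s.
Step 2 — Component impedances:
  Z1: Z = 1/(jωC) = -j/(ω·C) = 0 - j29.47 Ω
  Z2: Z = R = 22.8 Ω
  Z3: Z = jωL = j·6.07e+04·0.00161 = 0 + j97.72 Ω
  Z4: Z = R = 26.4 Ω
Step 3 — Ladder network (open output): work backward from the far end, alternating series and parallel combinations. Z_in = 20.66 - j25.23 Ω = 32.61∠-50.7° Ω.
Step 4 — Source phasor: V = 11.2∠-64.3° V = 4.857 - j10.09 V.
Step 5 — Current: I = V / Z = 0.3338 - j0.08086 A = 0.3434∠-13.6° A.
Step 6 — Complex power: S = V·I* = 2.437 - j2.976 VA.
Step 7 — Real power: P = Re(S) = 2.437 W.
Step 8 — Reactive power: Q = Im(S) = -2.976 VAR.
Step 9 — Apparent power: |S| = 3.847 VA.
Step 10 — Power factor: PF = P/|S| = 0.6336 (leading).

(a) P = 2.437 W  (b) Q = -2.976 VAR  (c) S = 3.847 VA  (d) PF = 0.6336 (leading)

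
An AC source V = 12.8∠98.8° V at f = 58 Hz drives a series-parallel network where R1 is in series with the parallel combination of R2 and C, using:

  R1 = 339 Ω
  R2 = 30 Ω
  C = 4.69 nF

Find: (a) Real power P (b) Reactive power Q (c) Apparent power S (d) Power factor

Step 1 — Angular frequency: ω = 2π·f = 2π·58 = 364.4 rad/s.
Step 2 — Component impedances:
  R1: Z = R = 339 Ω
  R2: Z = R = 30 Ω
  C: Z = 1/(jωC) = -j/(ω·C) = 0 - j5.851e+05 Ω
Step 3 — Parallel branch: R2 || C = 1/(1/R2 + 1/C) = 30 - j0.001538 Ω.
Step 4 — Series with R1: Z_total = R1 + (R2 || C) = 369 - j0.001538 Ω = 369∠-0.0° Ω.
Step 5 — Source phasor: V = 12.8∠98.8° V = -1.958 + j12.65 V.
Step 6 — Current: I = V / Z = -0.005307 + j0.03428 A = 0.03469∠98.8° A.
Step 7 — Complex power: S = V·I* = 0.444 - j1.851e-06 VA.
Step 8 — Real power: P = Re(S) = 0.444 W.
Step 9 — Reactive power: Q = Im(S) = -1.851e-06 VAR.
Step 10 — Apparent power: |S| = 0.444 VA.
Step 11 — Power factor: PF = P/|S| = 1 (leading).

(a) P = 0.444 W  (b) Q = -1.851e-06 VAR  (c) S = 0.444 VA  (d) PF = 1 (leading)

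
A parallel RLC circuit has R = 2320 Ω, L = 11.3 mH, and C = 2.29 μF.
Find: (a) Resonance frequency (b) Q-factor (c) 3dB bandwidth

Step 1 — Resonance: ω₀ = 1/√(LC) = 1/√(0.0113·2.29e-06) = 6216 rad/s.
Step 2 — f₀ = ω₀/(2π) = 989.4 Hz.
Step 3 — Parallel Q: Q = R/(ω₀L) = 2320/(6216·0.0113) = 33.03.
Step 4 — Bandwidth: Δω = ω₀/Q = 188.2 rad/s; BW = Δω/(2π) = 29.96 Hz.

(a) f₀ = 989.4 Hz  (b) Q = 33.03  (c) BW = 29.96 Hz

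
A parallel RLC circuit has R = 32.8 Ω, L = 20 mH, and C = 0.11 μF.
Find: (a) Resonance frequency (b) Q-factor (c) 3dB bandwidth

Step 1 — Resonance: ω₀ = 1/√(LC) = 1/√(0.02·1.1e-07) = 2.132e+04 rad/s.
Step 2 — f₀ = ω₀/(2π) = 3393 Hz.
Step 3 — Parallel Q: Q = R/(ω₀L) = 32.8/(2.132e+04·0.02) = 0.07692.
Step 4 — Bandwidth: Δω = ω₀/Q = 2.772e+05 rad/s; BW = Δω/(2π) = 4.411e+04 Hz.

(a) f₀ = 3393 Hz  (b) Q = 0.07692  (c) BW = 4.411e+04 Hz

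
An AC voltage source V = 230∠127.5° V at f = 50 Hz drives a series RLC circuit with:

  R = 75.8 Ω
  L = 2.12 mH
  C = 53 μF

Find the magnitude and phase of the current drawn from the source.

Step 1 — Angular frequency: ω = 2π·f = 2π·50 = 314.2 rad/s.
Step 2 — Component impedances:
  R: Z = R = 75.8 Ω
  L: Z = jωL = j·314.2·0.00212 = 0 + j0.666 Ω
  C: Z = 1/(jωC) = -j/(ω·C) = 0 - j60.06 Ω
Step 3 — Series combination: Z_total = R + L + C = 75.8 - j59.39 Ω = 96.3∠-38.1° Ω.
Step 4 — Source phasor: V = 230∠127.5° V = -140 + j182.5 V.
Step 5 — Ohm's law: I = V / Z_total = (-140 + j182.5) / (75.8 - j59.39) = -2.313 + j0.5948 A.
Step 6 — Convert to polar: |I| = 2.388 A, ∠I = 165.6°.

I = 2.388∠165.6° A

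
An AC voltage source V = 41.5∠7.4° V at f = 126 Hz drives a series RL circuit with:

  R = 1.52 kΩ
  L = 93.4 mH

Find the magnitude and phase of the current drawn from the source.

Step 1 — Angular frequency: ω = 2π·f = 2π·126 = 791.7 rad/s.
Step 2 — Component impedances:
  R: Z = R = 1520 Ω
  L: Z = jωL = j·791.7·0.0934 = 0 + j73.94 Ω
Step 3 — Series combination: Z_total = R + L = 1520 + j73.94 Ω = 1522∠2.8° Ω.
Step 4 — Source phasor: V = 41.5∠7.4° V = 41.15 + j5.345 V.
Step 5 — Ohm's law: I = V / Z_total = (41.15 + j5.345) / (1520 + j73.94) = 0.02718 + j0.002194 A.
Step 6 — Convert to polar: |I| = 0.02727 A, ∠I = 4.6°.

I = 0.02727∠4.6° A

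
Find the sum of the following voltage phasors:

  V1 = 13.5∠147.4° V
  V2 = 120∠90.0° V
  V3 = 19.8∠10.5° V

Step 1 — Convert each phasor to rectangular form:
  V1 = 13.5·(cos(147.4°) + j·sin(147.4°)) = -11.37 + j7.273 V
  V2 = 120·(cos(90.0°) + j·sin(90.0°)) = 0 + j120 V
  V3 = 19.8·(cos(10.5°) + j·sin(10.5°)) = 19.47 + j3.608 V
Step 2 — Sum components: V_total = 8.095 + j130.9 V.
Step 3 — Convert to polar: |V_total| = 131.1 V, ∠V_total = 86.5°.

V_total = 131.1∠86.5° V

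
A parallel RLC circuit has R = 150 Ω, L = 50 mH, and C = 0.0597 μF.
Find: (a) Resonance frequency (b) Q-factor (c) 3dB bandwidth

Step 1 — Resonance: ω₀ = 1/√(LC) = 1/√(0.05·5.97e-08) = 1.83e+04 rad/s.
Step 2 — f₀ = ω₀/(2π) = 2913 Hz.
Step 3 — Parallel Q: Q = R/(ω₀L) = 150/(1.83e+04·0.05) = 0.1639.
Step 4 — Bandwidth: Δω = ω₀/Q = 1.117e+05 rad/s; BW = Δω/(2π) = 1.777e+04 Hz.

(a) f₀ = 2913 Hz  (b) Q = 0.1639  (c) BW = 1.777e+04 Hz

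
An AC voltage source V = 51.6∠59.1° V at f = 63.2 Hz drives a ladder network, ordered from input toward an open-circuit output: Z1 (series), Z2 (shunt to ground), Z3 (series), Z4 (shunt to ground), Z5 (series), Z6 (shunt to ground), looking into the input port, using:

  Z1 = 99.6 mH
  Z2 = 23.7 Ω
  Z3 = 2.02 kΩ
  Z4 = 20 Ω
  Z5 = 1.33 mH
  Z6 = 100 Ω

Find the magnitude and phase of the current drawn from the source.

Step 1 — Angular frequency: ω = 2π·f = 2π·63.2 = 397.1 rad/s.
Step 2 — Component impedances:
  Z1: Z = jωL = j·397.1·0.0996 = 0 + j39.55 Ω
  Z2: Z = R = 23.7 Ω
  Z3: Z = R = 2020 Ω
  Z4: Z = R = 20 Ω
  Z5: Z = jωL = j·397.1·0.00133 = 0 + j0.5281 Ω
  Z6: Z = R = 100 Ω
Step 3 — Ladder network (open output): work backward from the far end, alternating series and parallel combinations. Z_in = 23.43 + j39.55 Ω = 45.97∠59.4° Ω.
Step 4 — Source phasor: V = 51.6∠59.1° V = 26.5 + j44.28 V.
Step 5 — Ohm's law: I = V / Z_total = (26.5 + j44.28) / (23.43 + j39.55) = 1.122 - j0.005099 A.
Step 6 — Convert to polar: |I| = 1.123 A, ∠I = -0.3°.

I = 1.123∠-0.3° A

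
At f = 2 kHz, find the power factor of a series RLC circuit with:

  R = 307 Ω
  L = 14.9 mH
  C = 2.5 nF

Step 1 — Angular frequency: ω = 2π·f = 2π·2000 = 1.257e+04 rad/s.
Step 2 — Component impedances:
  R: Z = R = 307 Ω
  L: Z = jωL = j·1.257e+04·0.0149 = 0 + j187.2 Ω
  C: Z = 1/(jωC) = -j/(ω·C) = 0 - j3.183e+04 Ω
Step 3 — Series combination: Z_total = R + L + C = 307 - j3.164e+04 Ω = 3.165e+04∠-89.4° Ω.
Step 4 — Power factor: PF = cos(φ) = Re(Z)/|Z| = 307/31645 = 0.009701.
Step 5 — Type: Im(Z) = -3.164e+04 ⇒ leading (phase φ = -89.4°).

PF = 0.009701 (leading, φ = -89.4°)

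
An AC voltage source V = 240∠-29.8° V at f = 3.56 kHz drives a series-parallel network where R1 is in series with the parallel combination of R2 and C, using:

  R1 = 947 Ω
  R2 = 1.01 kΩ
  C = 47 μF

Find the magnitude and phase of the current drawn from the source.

Step 1 — Angular frequency: ω = 2π·f = 2π·3560 = 2.237e+04 rad/s.
Step 2 — Component impedances:
  R1: Z = R = 947 Ω
  R2: Z = R = 1010 Ω
  C: Z = 1/(jωC) = -j/(ω·C) = 0 - j0.9512 Ω
Step 3 — Parallel branch: R2 || C = 1/(1/R2 + 1/C) = 0.0008958 - j0.9512 Ω.
Step 4 — Series with R1: Z_total = R1 + (R2 || C) = 947 - j0.9512 Ω = 947∠-0.1° Ω.
Step 5 — Source phasor: V = 240∠-29.8° V = 208.3 - j119.3 V.
Step 6 — Ohm's law: I = V / Z_total = (208.3 - j119.3) / (947 - j0.9512) = 0.22 - j0.1257 A.
Step 7 — Convert to polar: |I| = 0.2534 A, ∠I = -29.7°.

I = 0.2534∠-29.7° A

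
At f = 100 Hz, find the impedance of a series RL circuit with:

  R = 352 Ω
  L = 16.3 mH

Step 1 — Angular frequency: ω = 2π·f = 2π·100 = 628.3 rad/s.
Step 2 — Component impedances:
  R: Z = R = 352 Ω
  L: Z = jωL = j·628.3·0.0163 = 0 + j10.24 Ω
Step 3 — Series combination: Z_total = R + L = 352 + j10.24 Ω = 352.1∠1.7° Ω.

Z = 352 + j10.24 Ω = 352.1∠1.7° Ω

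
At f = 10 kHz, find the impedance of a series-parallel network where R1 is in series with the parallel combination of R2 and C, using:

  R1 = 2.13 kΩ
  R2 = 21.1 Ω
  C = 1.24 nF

Step 1 — Angular frequency: ω = 2π·f = 2π·1e+04 = 6.283e+04 rad/s.
Step 2 — Component impedances:
  R1: Z = R = 2130 Ω
  R2: Z = R = 21.1 Ω
  C: Z = 1/(jωC) = -j/(ω·C) = 0 - j1.284e+04 Ω
Step 3 — Parallel branch: R2 || C = 1/(1/R2 + 1/C) = 21.1 - j0.03469 Ω.
Step 4 — Series with R1: Z_total = R1 + (R2 || C) = 2151 - j0.03469 Ω = 2151∠-0.0° Ω.

Z = 2151 - j0.03469 Ω = 2151∠-0.0° Ω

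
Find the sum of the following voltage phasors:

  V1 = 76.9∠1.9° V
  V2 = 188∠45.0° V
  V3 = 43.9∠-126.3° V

Step 1 — Convert each phasor to rectangular form:
  V1 = 76.9·(cos(1.9°) + j·sin(1.9°)) = 76.86 + j2.55 V
  V2 = 188·(cos(45.0°) + j·sin(45.0°)) = 132.9 + j132.9 V
  V3 = 43.9·(cos(-126.3°) + j·sin(-126.3°)) = -25.99 - j35.38 V
Step 2 — Sum components: V_total = 183.8 + j100.1 V.
Step 3 — Convert to polar: |V_total| = 209.3 V, ∠V_total = 28.6°.

V_total = 209.3∠28.6° V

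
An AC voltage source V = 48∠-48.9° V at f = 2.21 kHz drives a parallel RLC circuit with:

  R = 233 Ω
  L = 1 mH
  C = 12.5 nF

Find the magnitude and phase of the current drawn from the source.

Step 1 — Angular frequency: ω = 2π·f = 2π·2210 = 1.389e+04 rad/s.
Step 2 — Component impedances:
  R: Z = R = 233 Ω
  L: Z = jωL = j·1.389e+04·0.001 = 0 + j13.89 Ω
  C: Z = 1/(jωC) = -j/(ω·C) = 0 - j5761 Ω
Step 3 — Parallel combination: 1/Z_total = 1/R + 1/L + 1/C; Z_total = 0.8286 + j13.87 Ω = 13.89∠86.6° Ω.
Step 4 — Source phasor: V = 48∠-48.9° V = 31.55 - j36.17 V.
Step 5 — Ohm's law: I = V / Z_total = (31.55 - j36.17) / (0.8286 + j13.87) = -2.463 - j2.422 A.
Step 6 — Convert to polar: |I| = 3.455 A, ∠I = -135.5°.

I = 3.455∠-135.5° A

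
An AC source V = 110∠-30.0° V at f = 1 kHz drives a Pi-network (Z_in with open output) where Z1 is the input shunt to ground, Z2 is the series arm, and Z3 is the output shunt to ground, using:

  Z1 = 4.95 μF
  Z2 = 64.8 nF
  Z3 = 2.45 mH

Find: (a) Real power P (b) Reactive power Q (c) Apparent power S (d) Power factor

Step 1 — Angular frequency: ω = 2π·f = 2π·1000 = 6283 rad/s.
Step 2 — Component impedances:
  Z1: Z = 1/(jωC) = -j/(ω·C) = 0 - j32.15 Ω
  Z2: Z = 1/(jωC) = -j/(ω·C) = 0 - j2456 Ω
  Z3: Z = jωL = j·6283·0.00245 = 0 + j15.39 Ω
Step 3 — With open output, the series arm Z2 and the output shunt Z3 appear in series to ground: Z2 + Z3 = 0 - j2441 Ω.
Step 4 — Parallel with input shunt Z1: Z_in = Z1 || (Z2 + Z3) = 0 - j31.73 Ω = 31.73∠-90.0° Ω.
Step 5 — Source phasor: V = 110∠-30.0° V = 95.26 - j55 V.
Step 6 — Current: I = V / Z = 1.733 + j3.002 A = 3.466∠60.0° A.
Step 7 — Complex power: S = V·I* = 0 - j381.3 VA.
Step 8 — Real power: P = Re(S) = 0 W.
Step 9 — Reactive power: Q = Im(S) = -381.3 VAR.
Step 10 — Apparent power: |S| = 381.3 VA.
Step 11 — Power factor: PF = P/|S| = 0 (leading).

(a) P = 0 W  (b) Q = -381.3 VAR  (c) S = 381.3 VA  (d) PF = 0 (leading)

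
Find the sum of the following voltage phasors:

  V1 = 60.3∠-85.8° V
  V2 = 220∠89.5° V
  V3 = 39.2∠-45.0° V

Step 1 — Convert each phasor to rectangular form:
  V1 = 60.3·(cos(-85.8°) + j·sin(-85.8°)) = 4.416 - j60.14 V
  V2 = 220·(cos(89.5°) + j·sin(89.5°)) = 1.92 + j220 V
  V3 = 39.2·(cos(-45.0°) + j·sin(-45.0°)) = 27.72 - j27.72 V
Step 2 — Sum components: V_total = 34.05 + j132.1 V.
Step 3 — Convert to polar: |V_total| = 136.5 V, ∠V_total = 75.5°.

V_total = 136.5∠75.5° V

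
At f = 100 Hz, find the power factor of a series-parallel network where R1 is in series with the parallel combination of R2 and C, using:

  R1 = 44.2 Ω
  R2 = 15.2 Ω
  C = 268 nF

Step 1 — Angular frequency: ω = 2π·f = 2π·100 = 628.3 rad/s.
Step 2 — Component impedances:
  R1: Z = R = 44.2 Ω
  R2: Z = R = 15.2 Ω
  C: Z = 1/(jωC) = -j/(ω·C) = 0 - j5939 Ω
Step 3 — Parallel branch: R2 || C = 1/(1/R2 + 1/C) = 15.2 - j0.0389 Ω.
Step 4 — Series with R1: Z_total = R1 + (R2 || C) = 59.4 - j0.0389 Ω = 59.4∠-0.0° Ω.
Step 5 — Power factor: PF = cos(φ) = Re(Z)/|Z| = 59.4/59.4 = 1.
Step 6 — Type: Im(Z) = -0.0389 ⇒ leading (phase φ = -0.0°).

PF = 1 (leading, φ = -0.0°)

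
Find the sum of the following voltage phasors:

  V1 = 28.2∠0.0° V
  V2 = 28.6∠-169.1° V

Step 1 — Convert each phasor to rectangular form:
  V1 = 28.2·(cos(0.0°) + j·sin(0.0°)) = 28.2 V
  V2 = 28.6·(cos(-169.1°) + j·sin(-169.1°)) = -28.08 - j5.408 V
Step 2 — Sum components: V_total = 0.116 - j5.408 V.
Step 3 — Convert to polar: |V_total| = 5.409 V, ∠V_total = -88.8°.

V_total = 5.409∠-88.8° V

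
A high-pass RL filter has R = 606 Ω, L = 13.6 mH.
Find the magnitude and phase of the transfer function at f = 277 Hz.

Step 1 — Angular frequency: ω = 2π·277 = 1740 rad/s.
Step 2 — Transfer function: H(jω) = jωL/(R + jωL).
Step 3 — Numerator jωL = j·23.67; denominator R + jωL = 606 + j23.67.
Step 4 — H = 0.001523 + j0.039.
Step 5 — Magnitude: |H| = 0.03903 (-28.2 dB); phase: φ = 87.8°.

|H| = 0.03903 (-28.2 dB), φ = 87.8°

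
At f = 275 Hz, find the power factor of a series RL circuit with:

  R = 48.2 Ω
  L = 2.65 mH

Step 1 — Angular frequency: ω = 2π·f = 2π·275 = 1728 rad/s.
Step 2 — Component impedances:
  R: Z = R = 48.2 Ω
  L: Z = jωL = j·1728·0.00265 = 0 + j4.579 Ω
Step 3 — Series combination: Z_total = R + L = 48.2 + j4.579 Ω = 48.42∠5.4° Ω.
Step 4 — Power factor: PF = cos(φ) = Re(Z)/|Z| = 48.2/48.42 = 0.9955.
Step 5 — Type: Im(Z) = 4.579 ⇒ lagging (phase φ = 5.4°).

PF = 0.9955 (lagging, φ = 5.4°)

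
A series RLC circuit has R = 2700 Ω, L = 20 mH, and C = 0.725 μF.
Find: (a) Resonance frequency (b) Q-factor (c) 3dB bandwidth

Step 1 — Resonance condition Im(Z)=0 gives ω₀ = 1/√(LC).
Step 2 — ω₀ = 1/√(0.02·7.25e-07) = 8305 rad/s.
Step 3 — f₀ = ω₀/(2π) = 1322 Hz.
Step 4 — Series Q: Q = ω₀L/R = 8305·0.02/2700 = 0.06152.
Step 5 — 3dB bandwidth: Δω = ω₀/Q = 1.35e+05 rad/s; BW = Δω/(2π) = 2.149e+04 Hz.

(a) f₀ = 1322 Hz  (b) Q = 0.06152  (c) BW = 2.149e+04 Hz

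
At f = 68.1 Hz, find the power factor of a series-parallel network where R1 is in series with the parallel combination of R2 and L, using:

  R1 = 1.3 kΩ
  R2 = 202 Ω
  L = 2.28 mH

Step 1 — Angular frequency: ω = 2π·f = 2π·68.1 = 427.9 rad/s.
Step 2 — Component impedances:
  R1: Z = R = 1300 Ω
  R2: Z = R = 202 Ω
  L: Z = jωL = j·427.9·0.00228 = 0 + j0.9756 Ω
Step 3 — Parallel branch: R2 || L = 1/(1/R2 + 1/L) = 0.004712 + j0.9756 Ω.
Step 4 — Series with R1: Z_total = R1 + (R2 || L) = 1300 + j0.9756 Ω = 1300∠0.0° Ω.
Step 5 — Power factor: PF = cos(φ) = Re(Z)/|Z| = 1300/1300 = 1.
Step 6 — Type: Im(Z) = 0.9756 ⇒ lagging (phase φ = 0.0°).

PF = 1 (lagging, φ = 0.0°)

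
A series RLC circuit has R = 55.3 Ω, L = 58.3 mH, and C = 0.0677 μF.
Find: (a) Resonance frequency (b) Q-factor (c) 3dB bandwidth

Step 1 — Resonance condition Im(Z)=0 gives ω₀ = 1/√(LC).
Step 2 — ω₀ = 1/√(0.0583·6.77e-08) = 1.592e+04 rad/s.
Step 3 — f₀ = ω₀/(2π) = 2533 Hz.
Step 4 — Series Q: Q = ω₀L/R = 1.592e+04·0.0583/55.3 = 16.78.
Step 5 — 3dB bandwidth: Δω = ω₀/Q = 948.5 rad/s; BW = Δω/(2π) = 151 Hz.

(a) f₀ = 2533 Hz  (b) Q = 16.78  (c) BW = 151 Hz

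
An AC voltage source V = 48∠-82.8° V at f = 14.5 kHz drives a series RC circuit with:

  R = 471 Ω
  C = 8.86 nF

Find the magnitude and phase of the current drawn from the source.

Step 1 — Angular frequency: ω = 2π·f = 2π·1.45e+04 = 9.111e+04 rad/s.
Step 2 — Component impedances:
  R: Z = R = 471 Ω
  C: Z = 1/(jωC) = -j/(ω·C) = 0 - j1239 Ω
Step 3 — Series combination: Z_total = R + C = 471 - j1239 Ω = 1325∠-69.2° Ω.
Step 4 — Source phasor: V = 48∠-82.8° V = 6.016 - j47.62 V.
Step 5 — Ohm's law: I = V / Z_total = (6.016 - j47.62) / (471 - j1239) = 0.0352 - j0.008526 A.
Step 6 — Convert to polar: |I| = 0.03622 A, ∠I = -13.6°.

I = 0.03622∠-13.6° A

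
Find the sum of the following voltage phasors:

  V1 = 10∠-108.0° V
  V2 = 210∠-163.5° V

Step 1 — Convert each phasor to rectangular form:
  V1 = 10·(cos(-108.0°) + j·sin(-108.0°)) = -3.09 - j9.511 V
  V2 = 210·(cos(-163.5°) + j·sin(-163.5°)) = -201.4 - j59.64 V
Step 2 — Sum components: V_total = -204.4 - j69.15 V.
Step 3 — Convert to polar: |V_total| = 215.8 V, ∠V_total = -161.3°.

V_total = 215.8∠-161.3° V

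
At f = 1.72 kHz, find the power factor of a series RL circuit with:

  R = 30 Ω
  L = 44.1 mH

Step 1 — Angular frequency: ω = 2π·f = 2π·1720 = 1.081e+04 rad/s.
Step 2 — Component impedances:
  R: Z = R = 30 Ω
  L: Z = jωL = j·1.081e+04·0.0441 = 0 + j476.6 Ω
Step 3 — Series combination: Z_total = R + L = 30 + j476.6 Ω = 477.5∠86.4° Ω.
Step 4 — Power factor: PF = cos(φ) = Re(Z)/|Z| = 30/477.54 = 0.06282.
Step 5 — Type: Im(Z) = 476.6 ⇒ lagging (phase φ = 86.4°).

PF = 0.06282 (lagging, φ = 86.4°)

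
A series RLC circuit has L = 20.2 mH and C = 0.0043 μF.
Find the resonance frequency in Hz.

Step 1 — Resonance condition Im(Z)=0 gives ω₀ = 1/√(LC).
Step 2 — ω₀ = 1/√(0.0202·4.3e-09) = 1.073e+05 rad/s.
Step 3 — f₀ = ω₀/(2π) = 1.708e+04 Hz.

f₀ = 1.708e+04 Hz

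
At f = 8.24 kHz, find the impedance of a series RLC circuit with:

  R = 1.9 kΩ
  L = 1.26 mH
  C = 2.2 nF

Step 1 — Angular frequency: ω = 2π·f = 2π·8240 = 5.177e+04 rad/s.
Step 2 — Component impedances:
  R: Z = R = 1900 Ω
  L: Z = jωL = j·5.177e+04·0.00126 = 0 + j65.23 Ω
  C: Z = 1/(jωC) = -j/(ω·C) = 0 - j8780 Ω
Step 3 — Series combination: Z_total = R + L + C = 1900 - j8714 Ω = 8919∠-77.7° Ω.

Z = 1900 - j8714 Ω = 8919∠-77.7° Ω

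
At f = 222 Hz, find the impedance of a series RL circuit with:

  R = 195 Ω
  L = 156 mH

Step 1 — Angular frequency: ω = 2π·f = 2π·222 = 1395 rad/s.
Step 2 — Component impedances:
  R: Z = R = 195 Ω
  L: Z = jωL = j·1395·0.156 = 0 + j217.6 Ω
Step 3 — Series combination: Z_total = R + L = 195 + j217.6 Ω = 292.2∠48.1° Ω.

Z = 195 + j217.6 Ω = 292.2∠48.1° Ω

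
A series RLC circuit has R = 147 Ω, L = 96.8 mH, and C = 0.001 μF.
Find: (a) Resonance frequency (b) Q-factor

Step 1 — Resonance condition Im(Z)=0 gives ω₀ = 1/√(LC).
Step 2 — ω₀ = 1/√(0.0968·1e-09) = 1.016e+05 rad/s.
Step 3 — f₀ = ω₀/(2π) = 1.618e+04 Hz.
Step 4 — Series Q: Q = ω₀L/R = 1.016e+05·0.0968/147 = 66.93.

(a) f₀ = 1.618e+04 Hz  (b) Q = 66.93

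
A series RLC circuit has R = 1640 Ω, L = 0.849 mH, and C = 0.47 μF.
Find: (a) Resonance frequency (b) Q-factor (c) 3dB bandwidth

Step 1 — Resonance condition Im(Z)=0 gives ω₀ = 1/√(LC).
Step 2 — ω₀ = 1/√(0.000849·4.7e-07) = 5.006e+04 rad/s.
Step 3 — f₀ = ω₀/(2π) = 7967 Hz.
Step 4 — Series Q: Q = ω₀L/R = 5.006e+04·0.000849/1640 = 0.02592.
Step 5 — 3dB bandwidth: Δω = ω₀/Q = 1.932e+06 rad/s; BW = Δω/(2π) = 3.074e+05 Hz.

(a) f₀ = 7967 Hz  (b) Q = 0.02592  (c) BW = 3.074e+05 Hz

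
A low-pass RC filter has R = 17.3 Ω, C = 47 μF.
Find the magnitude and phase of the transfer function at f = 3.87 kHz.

Step 1 — Angular frequency: ω = 2π·3870 = 2.432e+04 rad/s.
Step 2 — Transfer function: H(jω) = 1/(1 + jωRC).
Step 3 — Denominator: 1 + jωRC = 1 + j·2.432e+04·17.3·4.7e-05 = 1 + j19.77.
Step 4 — H = 0.002552 - j0.05045.
Step 5 — Magnitude: |H| = 0.05051 (-25.9 dB); phase: φ = -87.1°.

|H| = 0.05051 (-25.9 dB), φ = -87.1°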